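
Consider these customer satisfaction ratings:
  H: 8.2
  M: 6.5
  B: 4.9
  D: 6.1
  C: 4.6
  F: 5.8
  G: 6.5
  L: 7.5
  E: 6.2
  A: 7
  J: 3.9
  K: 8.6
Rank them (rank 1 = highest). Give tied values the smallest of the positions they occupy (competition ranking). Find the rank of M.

Sorted (descending): 8.6, 8.2, 7.5, 7, 6.5, 6.5, 6.2, 6.1, 5.8, 4.9, 4.6, 3.9
The 2 values of 6.5 occupy positions 5–6 → each gets rank 5.
M has value 6.5 → rank 5.

5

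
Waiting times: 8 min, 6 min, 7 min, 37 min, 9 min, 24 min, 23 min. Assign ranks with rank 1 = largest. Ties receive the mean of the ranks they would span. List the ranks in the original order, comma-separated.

5, 7, 6, 1, 4, 2, 3

Sorted (descending): 37, 24, 23, 9, 8, 7, 6
No ties — each value takes its position as its rank.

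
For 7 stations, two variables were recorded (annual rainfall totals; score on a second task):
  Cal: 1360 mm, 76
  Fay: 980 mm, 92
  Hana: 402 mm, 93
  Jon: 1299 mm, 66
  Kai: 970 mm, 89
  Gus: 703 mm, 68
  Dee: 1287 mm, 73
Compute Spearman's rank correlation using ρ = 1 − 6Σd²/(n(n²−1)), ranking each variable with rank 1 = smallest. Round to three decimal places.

-0.464

Ranks of variable 1: 7, 4, 1, 6, 3, 2, 5
Ranks of variable 2: 4, 6, 7, 1, 5, 2, 3
d = r₁ − r₂: 3, -2, -6, 5, -2, 0, 2
d²: 9, 4, 36, 25, 4, 0, 4; Σd² = 82
ρ = 1 − 6·82/(7·48) = 1 − 492/336 = -0.464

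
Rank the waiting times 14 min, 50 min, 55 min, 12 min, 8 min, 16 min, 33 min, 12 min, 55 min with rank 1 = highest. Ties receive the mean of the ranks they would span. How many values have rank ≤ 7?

6

Sorted (descending): 55, 55, 50, 33, 16, 14, 12, 12, 8
The 2 values of 55 occupy positions 1–2 → average rank (1+2)/2 = 1.5.
The 2 values of 12 occupy positions 7–8 → average rank (7+8)/2 = 7.5.
Ranks ≤ 7: {1.5, 1.5, 3, 4, 5, 6} → 6 values.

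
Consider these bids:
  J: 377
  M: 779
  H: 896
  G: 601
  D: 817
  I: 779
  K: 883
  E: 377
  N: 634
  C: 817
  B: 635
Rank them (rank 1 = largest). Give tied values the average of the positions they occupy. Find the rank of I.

5.5

Sorted (descending): 896, 883, 817, 817, 779, 779, 635, 634, 601, 377, 377
The 2 values of 817 occupy positions 3–4 → average rank (3+4)/2 = 3.5.
The 2 values of 779 occupy positions 5–6 → average rank (5+6)/2 = 5.5.
The 2 values of 377 occupy positions 10–11 → average rank (10+11)/2 = 10.5.
I has value 779 → rank 5.5.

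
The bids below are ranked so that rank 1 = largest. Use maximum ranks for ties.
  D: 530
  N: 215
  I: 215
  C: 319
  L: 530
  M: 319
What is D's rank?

Sorted (descending): 530, 530, 319, 319, 215, 215
The 2 values of 530 occupy positions 1–2 → each gets rank 2.
The 2 values of 319 occupy positions 3–4 → each gets rank 4.
The 2 values of 215 occupy positions 5–6 → each gets rank 6.
D has value 530 → rank 2.

2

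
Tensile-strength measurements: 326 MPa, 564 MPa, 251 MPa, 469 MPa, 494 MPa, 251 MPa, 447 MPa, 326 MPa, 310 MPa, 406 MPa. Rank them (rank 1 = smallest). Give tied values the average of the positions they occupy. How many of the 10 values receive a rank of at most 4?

Sorted (ascending): 251, 251, 310, 326, 326, 406, 447, 469, 494, 564
The 2 values of 251 occupy positions 1–2 → average rank (1+2)/2 = 1.5.
The 2 values of 326 occupy positions 4–5 → average rank (4+5)/2 = 4.5.
Ranks ≤ 4: {1.5, 1.5, 3} → 3 values.

3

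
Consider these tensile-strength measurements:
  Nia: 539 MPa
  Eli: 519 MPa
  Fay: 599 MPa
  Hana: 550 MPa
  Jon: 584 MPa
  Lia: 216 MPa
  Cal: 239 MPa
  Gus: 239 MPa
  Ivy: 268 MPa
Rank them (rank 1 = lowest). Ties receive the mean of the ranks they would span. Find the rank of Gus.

2.5

Sorted (ascending): 216, 239, 239, 268, 519, 539, 550, 584, 599
The 2 values of 239 occupy positions 2–3 → average rank (2+3)/2 = 2.5.
Gus has value 239 MPa → rank 2.5.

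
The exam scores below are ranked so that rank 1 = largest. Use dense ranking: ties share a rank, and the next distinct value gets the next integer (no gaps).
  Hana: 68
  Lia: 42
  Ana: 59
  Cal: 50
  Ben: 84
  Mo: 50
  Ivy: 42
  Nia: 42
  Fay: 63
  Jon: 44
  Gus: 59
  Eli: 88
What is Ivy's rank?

8

Sorted (descending): 88, 84, 68, 63, 59, 59, 50, 50, 44, 42, 42, 42
The 2 values of 59 share dense rank 5.
The 2 values of 50 share dense rank 6.
The 3 values of 42 share dense rank 8.
Remaining distinct values take the next consecutive integers.
Ivy has value 42 → rank 8.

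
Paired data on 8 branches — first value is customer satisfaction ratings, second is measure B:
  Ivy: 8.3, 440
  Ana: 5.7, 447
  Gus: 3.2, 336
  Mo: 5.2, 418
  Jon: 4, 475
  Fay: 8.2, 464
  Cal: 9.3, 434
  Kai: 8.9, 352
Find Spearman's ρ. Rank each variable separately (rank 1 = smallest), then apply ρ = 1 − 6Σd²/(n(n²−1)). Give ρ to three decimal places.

-0.024

Ranks of variable 1: 6, 4, 1, 3, 2, 5, 8, 7
Ranks of variable 2: 5, 6, 1, 3, 8, 7, 4, 2
d = r₁ − r₂: 1, -2, 0, 0, -6, -2, 4, 5
d²: 1, 4, 0, 0, 36, 4, 16, 25; Σd² = 86
ρ = 1 − 6·86/(8·63) = 1 − 516/504 = -0.024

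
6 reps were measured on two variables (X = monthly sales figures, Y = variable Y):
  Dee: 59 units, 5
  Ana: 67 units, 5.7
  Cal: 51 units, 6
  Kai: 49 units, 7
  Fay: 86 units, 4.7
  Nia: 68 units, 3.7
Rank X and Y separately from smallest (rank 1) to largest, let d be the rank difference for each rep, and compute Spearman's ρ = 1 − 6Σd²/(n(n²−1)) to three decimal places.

Ranks of variable 1: 3, 4, 2, 1, 6, 5
Ranks of variable 2: 3, 4, 5, 6, 2, 1
d = r₁ − r₂: 0, 0, -3, -5, 4, 4
d²: 0, 0, 9, 25, 16, 16; Σd² = 66
ρ = 1 − 6·66/(6·35) = 1 − 396/210 = -0.886

-0.886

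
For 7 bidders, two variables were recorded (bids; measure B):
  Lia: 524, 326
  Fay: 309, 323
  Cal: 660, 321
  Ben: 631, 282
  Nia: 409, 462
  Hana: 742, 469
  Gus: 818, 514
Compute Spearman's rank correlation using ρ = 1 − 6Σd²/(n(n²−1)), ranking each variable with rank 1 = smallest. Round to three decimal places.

0.429

Ranks of variable 1: 3, 1, 5, 4, 2, 6, 7
Ranks of variable 2: 4, 3, 2, 1, 5, 6, 7
d = r₁ − r₂: -1, -2, 3, 3, -3, 0, 0
d²: 1, 4, 9, 9, 9, 0, 0; Σd² = 32
ρ = 1 − 6·32/(7·48) = 1 − 192/336 = 0.429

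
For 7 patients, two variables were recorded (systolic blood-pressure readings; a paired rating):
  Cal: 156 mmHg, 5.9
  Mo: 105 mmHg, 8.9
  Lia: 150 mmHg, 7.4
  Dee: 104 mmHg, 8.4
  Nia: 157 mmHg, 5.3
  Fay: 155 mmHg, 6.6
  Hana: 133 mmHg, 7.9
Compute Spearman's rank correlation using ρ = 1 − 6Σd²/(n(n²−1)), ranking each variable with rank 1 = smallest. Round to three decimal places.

Ranks of variable 1: 6, 2, 4, 1, 7, 5, 3
Ranks of variable 2: 2, 7, 4, 6, 1, 3, 5
d = r₁ − r₂: 4, -5, 0, -5, 6, 2, -2
d²: 16, 25, 0, 25, 36, 4, 4; Σd² = 110
ρ = 1 − 6·110/(7·48) = 1 − 660/336 = -0.964

-0.964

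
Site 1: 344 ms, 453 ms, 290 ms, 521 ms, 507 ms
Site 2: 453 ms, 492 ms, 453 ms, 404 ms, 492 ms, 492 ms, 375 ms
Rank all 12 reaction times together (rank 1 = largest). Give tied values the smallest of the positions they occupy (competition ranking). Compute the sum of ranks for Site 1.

32

Sorted (descending): 521, 507, 492, 492, 492, 453, 453, 453, 404, 375, 344, 290
The 3 values of 492 occupy positions 3–5 → each gets rank 3.
The 3 values of 453 occupy positions 6–8 → each gets rank 6.
Site 1 values → pooled ranks: 344→11, 453→6, 290→12, 521→1, 507→2
Rank sum = 11 + 6 + 12 + 1 + 2 = 32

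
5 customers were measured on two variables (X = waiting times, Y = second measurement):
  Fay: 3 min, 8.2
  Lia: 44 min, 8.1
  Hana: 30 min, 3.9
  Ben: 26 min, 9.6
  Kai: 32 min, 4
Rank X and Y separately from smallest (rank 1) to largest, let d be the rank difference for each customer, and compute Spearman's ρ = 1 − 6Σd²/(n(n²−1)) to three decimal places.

Ranks of variable 1: 1, 5, 3, 2, 4
Ranks of variable 2: 4, 3, 1, 5, 2
d = r₁ − r₂: -3, 2, 2, -3, 2
d²: 9, 4, 4, 9, 4; Σd² = 30
ρ = 1 − 6·30/(5·24) = 1 − 180/120 = -0.500

-0.500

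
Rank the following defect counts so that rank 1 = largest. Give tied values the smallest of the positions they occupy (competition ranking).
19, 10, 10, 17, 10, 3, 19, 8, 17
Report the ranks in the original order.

Sorted (descending): 19, 19, 17, 17, 10, 10, 10, 8, 3
The 2 values of 19 occupy positions 1–2 → each gets rank 1.
The 2 values of 17 occupy positions 3–4 → each gets rank 3.
The 3 values of 10 occupy positions 5–7 → each gets rank 5.

1, 5, 5, 3, 5, 9, 1, 8, 3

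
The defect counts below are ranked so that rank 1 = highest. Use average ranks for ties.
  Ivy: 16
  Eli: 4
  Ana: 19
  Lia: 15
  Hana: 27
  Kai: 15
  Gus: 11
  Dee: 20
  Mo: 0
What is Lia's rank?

Sorted (descending): 27, 20, 19, 16, 15, 15, 11, 4, 0
The 2 values of 15 occupy positions 5–6 → average rank (5+6)/2 = 5.5.
Lia has value 15 → rank 5.5.

5.5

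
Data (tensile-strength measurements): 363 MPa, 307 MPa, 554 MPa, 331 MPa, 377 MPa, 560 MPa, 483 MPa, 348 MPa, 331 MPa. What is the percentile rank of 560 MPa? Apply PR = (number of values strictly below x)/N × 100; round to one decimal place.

N = 9.
Strictly below 560: 8. Equal to 560: 1.
PR = 8/9 × 100 = 88.9

88.9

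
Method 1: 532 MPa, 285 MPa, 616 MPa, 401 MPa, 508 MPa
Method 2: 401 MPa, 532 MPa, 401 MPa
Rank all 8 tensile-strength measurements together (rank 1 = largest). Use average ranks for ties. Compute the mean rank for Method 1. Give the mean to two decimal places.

Sorted (descending): 616, 532, 532, 508, 401, 401, 401, 285
The 2 values of 532 occupy positions 2–3 → average rank (2+3)/2 = 2.5.
The 3 values of 401 occupy positions 5–7 → average rank 6.
Method 1 values → pooled ranks: 532→2.5, 285→8, 616→1, 401→6, 508→4
Mean rank = (2.5 + 8 + 1 + 6 + 4) / 5 = 4.30

4.30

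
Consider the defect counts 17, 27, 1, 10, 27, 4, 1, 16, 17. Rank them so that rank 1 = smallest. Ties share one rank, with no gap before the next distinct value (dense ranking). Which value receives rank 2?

Sorted (ascending): 1, 1, 4, 10, 16, 17, 17, 27, 27
The 2 values of 1 share dense rank 1.
The 2 values of 17 share dense rank 5.
The 2 values of 27 share dense rank 6.
Remaining distinct values take the next consecutive integers.
Rank 2 → value 4.

4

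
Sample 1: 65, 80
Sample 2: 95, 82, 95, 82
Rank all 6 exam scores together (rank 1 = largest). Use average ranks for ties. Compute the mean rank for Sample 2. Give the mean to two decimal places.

Sorted (descending): 95, 95, 82, 82, 80, 65
The 2 values of 95 occupy positions 1–2 → average rank (1+2)/2 = 1.5.
The 2 values of 82 occupy positions 3–4 → average rank (3+4)/2 = 3.5.
Sample 2 values → pooled ranks: 95→1.5, 82→3.5, 95→1.5, 82→3.5
Mean rank = (1.5 + 3.5 + 1.5 + 3.5) / 4 = 2.50

2.50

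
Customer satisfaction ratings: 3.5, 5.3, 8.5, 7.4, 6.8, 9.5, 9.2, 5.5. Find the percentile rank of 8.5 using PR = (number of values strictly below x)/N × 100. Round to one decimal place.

N = 8.
Strictly below 8.5: 5. Equal to 8.5: 1.
PR = 5/8 × 100 = 62.5

62.5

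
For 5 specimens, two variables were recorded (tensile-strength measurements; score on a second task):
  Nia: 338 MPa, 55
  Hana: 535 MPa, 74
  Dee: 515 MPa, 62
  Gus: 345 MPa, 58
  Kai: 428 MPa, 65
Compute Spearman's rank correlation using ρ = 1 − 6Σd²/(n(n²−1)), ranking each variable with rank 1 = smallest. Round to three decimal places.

Ranks of variable 1: 1, 5, 4, 2, 3
Ranks of variable 2: 1, 5, 3, 2, 4
d = r₁ − r₂: 0, 0, 1, 0, -1
d²: 0, 0, 1, 0, 1; Σd² = 2
ρ = 1 − 6·2/(5·24) = 1 − 12/120 = 0.900

0.900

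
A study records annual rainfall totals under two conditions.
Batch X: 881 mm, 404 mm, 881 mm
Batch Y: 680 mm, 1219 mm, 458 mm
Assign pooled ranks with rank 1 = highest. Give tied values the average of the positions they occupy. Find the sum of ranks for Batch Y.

10

Sorted (descending): 1219, 881, 881, 680, 458, 404
The 2 values of 881 occupy positions 2–3 → average rank (2+3)/2 = 2.5.
Batch Y values → pooled ranks: 680→4, 1219→1, 458→5
Rank sum = 4 + 1 + 5 = 10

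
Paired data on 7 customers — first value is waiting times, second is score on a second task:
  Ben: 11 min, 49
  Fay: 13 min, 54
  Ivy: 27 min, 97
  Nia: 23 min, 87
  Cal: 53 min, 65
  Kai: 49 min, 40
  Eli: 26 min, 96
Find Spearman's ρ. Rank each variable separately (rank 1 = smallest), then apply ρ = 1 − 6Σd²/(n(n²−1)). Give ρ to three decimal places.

Ranks of variable 1: 1, 2, 5, 3, 7, 6, 4
Ranks of variable 2: 2, 3, 7, 5, 4, 1, 6
d = r₁ − r₂: -1, -1, -2, -2, 3, 5, -2
d²: 1, 1, 4, 4, 9, 25, 4; Σd² = 48
ρ = 1 − 6·48/(7·48) = 1 − 288/336 = 0.143

0.143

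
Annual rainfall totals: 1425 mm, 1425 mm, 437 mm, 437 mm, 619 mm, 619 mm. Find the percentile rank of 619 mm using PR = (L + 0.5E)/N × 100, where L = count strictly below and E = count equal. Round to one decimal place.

N = 6.
Strictly below 619: 2. Equal to 619: 2.
PR = (2 + 0.5·2)/6 × 100 = 50.0

50.0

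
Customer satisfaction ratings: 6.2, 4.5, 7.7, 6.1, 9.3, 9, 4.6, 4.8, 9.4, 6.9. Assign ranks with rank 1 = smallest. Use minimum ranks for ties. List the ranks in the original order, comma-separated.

5, 1, 7, 4, 9, 8, 2, 3, 10, 6

Sorted (ascending): 4.5, 4.6, 4.8, 6.1, 6.2, 6.9, 7.7, 9, 9.3, 9.4
No ties — each value takes its position as its rank.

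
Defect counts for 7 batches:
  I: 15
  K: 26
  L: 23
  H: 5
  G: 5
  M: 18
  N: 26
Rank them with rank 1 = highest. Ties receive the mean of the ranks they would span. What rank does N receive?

1.5

Sorted (descending): 26, 26, 23, 18, 15, 5, 5
The 2 values of 26 occupy positions 1–2 → average rank (1+2)/2 = 1.5.
The 2 values of 5 occupy positions 6–7 → average rank (6+7)/2 = 6.5.
N has value 26 → rank 1.5.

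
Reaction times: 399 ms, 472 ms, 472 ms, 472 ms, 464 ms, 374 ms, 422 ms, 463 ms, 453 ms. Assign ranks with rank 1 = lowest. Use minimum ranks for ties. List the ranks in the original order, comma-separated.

Sorted (ascending): 374, 399, 422, 453, 463, 464, 472, 472, 472
The 3 values of 472 occupy positions 7–9 → each gets rank 7.

2, 7, 7, 7, 6, 1, 3, 5, 4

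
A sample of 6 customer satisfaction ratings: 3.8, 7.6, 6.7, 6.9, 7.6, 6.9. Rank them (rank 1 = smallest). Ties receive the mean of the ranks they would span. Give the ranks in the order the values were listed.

1, 5.5, 2, 3.5, 5.5, 3.5

Sorted (ascending): 3.8, 6.7, 6.9, 6.9, 7.6, 7.6
The 2 values of 6.9 occupy positions 3–4 → average rank (3+4)/2 = 3.5.
The 2 values of 7.6 occupy positions 5–6 → average rank (5+6)/2 = 5.5.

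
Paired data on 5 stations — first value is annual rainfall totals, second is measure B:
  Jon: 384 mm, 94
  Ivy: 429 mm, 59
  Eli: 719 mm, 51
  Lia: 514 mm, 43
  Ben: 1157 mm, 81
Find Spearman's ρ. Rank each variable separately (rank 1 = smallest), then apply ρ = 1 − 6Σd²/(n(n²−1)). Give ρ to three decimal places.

Ranks of variable 1: 1, 2, 4, 3, 5
Ranks of variable 2: 5, 3, 2, 1, 4
d = r₁ − r₂: -4, -1, 2, 2, 1
d²: 16, 1, 4, 4, 1; Σd² = 26
ρ = 1 − 6·26/(5·24) = 1 − 156/120 = -0.300

-0.300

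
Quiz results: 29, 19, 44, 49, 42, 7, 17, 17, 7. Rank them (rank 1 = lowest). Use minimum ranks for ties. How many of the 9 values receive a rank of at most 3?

Sorted (ascending): 7, 7, 17, 17, 19, 29, 42, 44, 49
The 2 values of 7 occupy positions 1–2 → each gets rank 1.
The 2 values of 17 occupy positions 3–4 → each gets rank 3.
Ranks ≤ 3: {1, 1, 3, 3} → 4 values.

4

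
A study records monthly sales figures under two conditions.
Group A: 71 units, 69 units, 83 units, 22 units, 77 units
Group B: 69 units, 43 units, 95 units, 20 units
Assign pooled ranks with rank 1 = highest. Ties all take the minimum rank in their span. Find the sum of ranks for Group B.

Sorted (descending): 95, 83, 77, 71, 69, 69, 43, 22, 20
The 2 values of 69 occupy positions 5–6 → each gets rank 5.
Group B values → pooled ranks: 69→5, 43→7, 95→1, 20→9
Rank sum = 5 + 7 + 1 + 9 = 22

22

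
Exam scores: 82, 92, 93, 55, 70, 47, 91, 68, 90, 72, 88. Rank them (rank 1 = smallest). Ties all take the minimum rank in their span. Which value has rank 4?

Sorted (ascending): 47, 55, 68, 70, 72, 82, 88, 90, 91, 92, 93
No ties — each value takes its position as its rank.
Rank 4 → value 70.

70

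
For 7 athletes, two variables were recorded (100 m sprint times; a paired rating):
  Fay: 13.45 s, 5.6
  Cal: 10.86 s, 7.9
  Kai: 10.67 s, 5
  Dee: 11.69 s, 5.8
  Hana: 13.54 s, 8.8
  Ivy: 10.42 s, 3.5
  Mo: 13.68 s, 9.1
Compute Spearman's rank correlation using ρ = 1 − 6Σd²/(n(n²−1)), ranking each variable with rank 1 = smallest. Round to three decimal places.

0.857

Ranks of variable 1: 5, 3, 2, 4, 6, 1, 7
Ranks of variable 2: 3, 5, 2, 4, 6, 1, 7
d = r₁ − r₂: 2, -2, 0, 0, 0, 0, 0
d²: 4, 4, 0, 0, 0, 0, 0; Σd² = 8
ρ = 1 − 6·8/(7·48) = 1 − 48/336 = 0.857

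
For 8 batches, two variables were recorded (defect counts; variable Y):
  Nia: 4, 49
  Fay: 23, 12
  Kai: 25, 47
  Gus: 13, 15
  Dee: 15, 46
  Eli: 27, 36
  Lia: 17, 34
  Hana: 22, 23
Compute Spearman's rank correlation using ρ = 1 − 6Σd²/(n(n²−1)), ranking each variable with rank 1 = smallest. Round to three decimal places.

-0.143

Ranks of variable 1: 1, 6, 7, 2, 3, 8, 4, 5
Ranks of variable 2: 8, 1, 7, 2, 6, 5, 4, 3
d = r₁ − r₂: -7, 5, 0, 0, -3, 3, 0, 2
d²: 49, 25, 0, 0, 9, 9, 0, 4; Σd² = 96
ρ = 1 − 6·96/(8·63) = 1 − 576/504 = -0.143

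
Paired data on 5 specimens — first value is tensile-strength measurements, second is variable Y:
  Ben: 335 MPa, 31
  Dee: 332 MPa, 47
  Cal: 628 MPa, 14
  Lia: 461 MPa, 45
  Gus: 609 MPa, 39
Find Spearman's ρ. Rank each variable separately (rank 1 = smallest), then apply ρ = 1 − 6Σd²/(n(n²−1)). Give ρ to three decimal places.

-0.700

Ranks of variable 1: 2, 1, 5, 3, 4
Ranks of variable 2: 2, 5, 1, 4, 3
d = r₁ − r₂: 0, -4, 4, -1, 1
d²: 0, 16, 16, 1, 1; Σd² = 34
ρ = 1 − 6·34/(5·24) = 1 − 204/120 = -0.700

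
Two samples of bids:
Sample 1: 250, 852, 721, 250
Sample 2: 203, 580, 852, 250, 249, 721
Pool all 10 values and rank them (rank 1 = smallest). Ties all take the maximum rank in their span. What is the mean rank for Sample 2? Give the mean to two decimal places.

5.33

Sorted (ascending): 203, 249, 250, 250, 250, 580, 721, 721, 852, 852
The 3 values of 250 occupy positions 3–5 → each gets rank 5.
The 2 values of 721 occupy positions 7–8 → each gets rank 8.
The 2 values of 852 occupy positions 9–10 → each gets rank 10.
Sample 2 values → pooled ranks: 203→1, 580→6, 852→10, 250→5, 249→2, 721→8
Mean rank = (1 + 6 + 10 + 5 + 2 + 8) / 6 = 5.33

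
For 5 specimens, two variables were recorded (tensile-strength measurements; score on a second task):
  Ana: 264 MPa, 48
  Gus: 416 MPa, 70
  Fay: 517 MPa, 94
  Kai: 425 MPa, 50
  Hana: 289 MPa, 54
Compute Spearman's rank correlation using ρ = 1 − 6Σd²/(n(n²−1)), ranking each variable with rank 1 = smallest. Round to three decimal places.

Ranks of variable 1: 1, 3, 5, 4, 2
Ranks of variable 2: 1, 4, 5, 2, 3
d = r₁ − r₂: 0, -1, 0, 2, -1
d²: 0, 1, 0, 4, 1; Σd² = 6
ρ = 1 − 6·6/(5·24) = 1 − 36/120 = 0.700

0.700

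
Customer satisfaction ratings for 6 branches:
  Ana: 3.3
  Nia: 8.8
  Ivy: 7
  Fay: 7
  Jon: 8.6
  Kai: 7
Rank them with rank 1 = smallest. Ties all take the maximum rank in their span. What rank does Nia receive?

6

Sorted (ascending): 3.3, 7, 7, 7, 8.6, 8.8
The 3 values of 7 occupy positions 2–4 → each gets rank 4.
Nia has value 8.8 → rank 6.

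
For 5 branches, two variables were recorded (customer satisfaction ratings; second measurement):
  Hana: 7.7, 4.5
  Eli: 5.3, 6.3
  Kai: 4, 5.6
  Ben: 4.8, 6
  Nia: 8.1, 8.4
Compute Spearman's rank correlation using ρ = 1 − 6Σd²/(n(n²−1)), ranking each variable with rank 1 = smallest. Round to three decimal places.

Ranks of variable 1: 4, 3, 1, 2, 5
Ranks of variable 2: 1, 4, 2, 3, 5
d = r₁ − r₂: 3, -1, -1, -1, 0
d²: 9, 1, 1, 1, 0; Σd² = 12
ρ = 1 − 6·12/(5·24) = 1 − 72/120 = 0.400

0.400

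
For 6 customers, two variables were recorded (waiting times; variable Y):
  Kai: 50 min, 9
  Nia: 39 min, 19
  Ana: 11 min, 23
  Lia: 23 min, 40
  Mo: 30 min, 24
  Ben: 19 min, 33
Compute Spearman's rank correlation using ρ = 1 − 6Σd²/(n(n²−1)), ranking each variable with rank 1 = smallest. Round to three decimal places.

-0.600

Ranks of variable 1: 6, 5, 1, 3, 4, 2
Ranks of variable 2: 1, 2, 3, 6, 4, 5
d = r₁ − r₂: 5, 3, -2, -3, 0, -3
d²: 25, 9, 4, 9, 0, 9; Σd² = 56
ρ = 1 − 6·56/(6·35) = 1 − 336/210 = -0.600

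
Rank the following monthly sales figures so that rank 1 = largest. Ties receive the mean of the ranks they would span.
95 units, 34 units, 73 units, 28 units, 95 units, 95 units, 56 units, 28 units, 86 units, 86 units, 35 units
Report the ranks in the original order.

2, 9, 6, 10.5, 2, 2, 7, 10.5, 4.5, 4.5, 8

Sorted (descending): 95, 95, 95, 86, 86, 73, 56, 35, 34, 28, 28
The 3 values of 95 occupy positions 1–3 → average rank 2.
The 2 values of 86 occupy positions 4–5 → average rank (4+5)/2 = 4.5.
The 2 values of 28 occupy positions 10–11 → average rank (10+11)/2 = 10.5.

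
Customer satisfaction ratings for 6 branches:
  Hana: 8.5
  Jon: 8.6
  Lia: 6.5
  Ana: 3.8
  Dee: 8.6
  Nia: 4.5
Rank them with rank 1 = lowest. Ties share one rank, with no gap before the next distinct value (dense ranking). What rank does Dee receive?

Sorted (ascending): 3.8, 4.5, 6.5, 8.5, 8.6, 8.6
The 2 values of 8.6 share dense rank 5.
Remaining distinct values take the next consecutive integers.
Dee has value 8.6 → rank 5.

5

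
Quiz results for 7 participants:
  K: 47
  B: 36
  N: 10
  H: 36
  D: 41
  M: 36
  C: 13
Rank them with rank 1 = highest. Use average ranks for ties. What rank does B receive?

Sorted (descending): 47, 41, 36, 36, 36, 13, 10
The 3 values of 36 occupy positions 3–5 → average rank 4.
B has value 36 → rank 4.

4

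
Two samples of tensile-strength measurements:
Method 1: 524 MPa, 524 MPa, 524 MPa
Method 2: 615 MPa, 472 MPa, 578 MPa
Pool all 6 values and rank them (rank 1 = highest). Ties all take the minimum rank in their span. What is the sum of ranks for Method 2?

9

Sorted (descending): 615, 578, 524, 524, 524, 472
The 3 values of 524 occupy positions 3–5 → each gets rank 3.
Method 2 values → pooled ranks: 615→1, 472→6, 578→2
Rank sum = 1 + 6 + 2 = 9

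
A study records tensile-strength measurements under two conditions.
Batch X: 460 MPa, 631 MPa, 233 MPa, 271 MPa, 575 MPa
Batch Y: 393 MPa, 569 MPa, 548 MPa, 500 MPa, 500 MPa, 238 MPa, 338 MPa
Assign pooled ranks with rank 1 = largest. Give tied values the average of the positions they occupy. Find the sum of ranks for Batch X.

Sorted (descending): 631, 575, 569, 548, 500, 500, 460, 393, 338, 271, 238, 233
The 2 values of 500 occupy positions 5–6 → average rank (5+6)/2 = 5.5.
Batch X values → pooled ranks: 460→7, 631→1, 233→12, 271→10, 575→2
Rank sum = 7 + 1 + 12 + 10 + 2 = 32

32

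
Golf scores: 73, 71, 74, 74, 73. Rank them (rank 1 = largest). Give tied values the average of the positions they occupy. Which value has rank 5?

71

Sorted (descending): 74, 74, 73, 73, 71
The 2 values of 74 occupy positions 1–2 → average rank (1+2)/2 = 1.5.
The 2 values of 73 occupy positions 3–4 → average rank (3+4)/2 = 3.5.
Rank 5 → value 71.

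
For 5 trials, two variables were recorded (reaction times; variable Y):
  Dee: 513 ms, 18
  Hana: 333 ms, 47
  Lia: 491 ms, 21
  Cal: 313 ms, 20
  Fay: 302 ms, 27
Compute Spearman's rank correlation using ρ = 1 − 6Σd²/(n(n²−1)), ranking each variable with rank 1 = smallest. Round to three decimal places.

-0.500

Ranks of variable 1: 5, 3, 4, 2, 1
Ranks of variable 2: 1, 5, 3, 2, 4
d = r₁ − r₂: 4, -2, 1, 0, -3
d²: 16, 4, 1, 0, 9; Σd² = 30
ρ = 1 − 6·30/(5·24) = 1 − 180/120 = -0.500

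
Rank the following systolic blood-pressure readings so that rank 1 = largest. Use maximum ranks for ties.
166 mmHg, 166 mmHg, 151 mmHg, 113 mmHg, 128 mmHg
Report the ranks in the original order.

Sorted (descending): 166, 166, 151, 128, 113
The 2 values of 166 occupy positions 1–2 → each gets rank 2.

2, 2, 3, 5, 4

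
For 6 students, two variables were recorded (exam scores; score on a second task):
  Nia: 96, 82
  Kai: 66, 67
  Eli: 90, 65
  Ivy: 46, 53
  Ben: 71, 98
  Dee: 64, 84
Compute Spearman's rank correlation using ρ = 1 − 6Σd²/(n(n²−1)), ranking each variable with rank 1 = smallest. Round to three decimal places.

Ranks of variable 1: 6, 3, 5, 1, 4, 2
Ranks of variable 2: 4, 3, 2, 1, 6, 5
d = r₁ − r₂: 2, 0, 3, 0, -2, -3
d²: 4, 0, 9, 0, 4, 9; Σd² = 26
ρ = 1 − 6·26/(6·35) = 1 − 156/210 = 0.257

0.257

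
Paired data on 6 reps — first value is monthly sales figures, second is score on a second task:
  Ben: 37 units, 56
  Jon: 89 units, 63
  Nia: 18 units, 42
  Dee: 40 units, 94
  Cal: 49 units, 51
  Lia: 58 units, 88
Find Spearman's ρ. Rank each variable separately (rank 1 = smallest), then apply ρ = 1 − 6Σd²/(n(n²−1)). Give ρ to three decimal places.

0.486

Ranks of variable 1: 2, 6, 1, 3, 4, 5
Ranks of variable 2: 3, 4, 1, 6, 2, 5
d = r₁ − r₂: -1, 2, 0, -3, 2, 0
d²: 1, 4, 0, 9, 4, 0; Σd² = 18
ρ = 1 − 6·18/(6·35) = 1 − 108/210 = 0.486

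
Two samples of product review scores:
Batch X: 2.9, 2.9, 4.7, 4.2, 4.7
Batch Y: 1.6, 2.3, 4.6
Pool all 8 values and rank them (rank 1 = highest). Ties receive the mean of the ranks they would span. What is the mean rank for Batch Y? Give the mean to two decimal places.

6.00

Sorted (descending): 4.7, 4.7, 4.6, 4.2, 2.9, 2.9, 2.3, 1.6
The 2 values of 4.7 occupy positions 1–2 → average rank (1+2)/2 = 1.5.
The 2 values of 2.9 occupy positions 5–6 → average rank (5+6)/2 = 5.5.
Batch Y values → pooled ranks: 1.6→8, 2.3→7, 4.6→3
Mean rank = (8 + 7 + 3) / 3 = 6.00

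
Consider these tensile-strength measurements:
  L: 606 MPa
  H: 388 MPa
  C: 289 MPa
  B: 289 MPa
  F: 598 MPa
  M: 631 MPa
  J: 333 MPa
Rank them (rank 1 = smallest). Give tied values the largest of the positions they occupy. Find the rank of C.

2

Sorted (ascending): 289, 289, 333, 388, 598, 606, 631
The 2 values of 289 occupy positions 1–2 → each gets rank 2.
C has value 289 MPa → rank 2.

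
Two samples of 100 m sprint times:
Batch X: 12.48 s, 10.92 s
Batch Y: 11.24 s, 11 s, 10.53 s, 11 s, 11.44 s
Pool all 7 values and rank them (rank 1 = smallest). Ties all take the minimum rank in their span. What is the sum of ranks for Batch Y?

Sorted (ascending): 10.53, 10.92, 11, 11, 11.24, 11.44, 12.48
The 2 values of 11 occupy positions 3–4 → each gets rank 3.
Batch Y values → pooled ranks: 11.24→5, 11→3, 10.53→1, 11→3, 11.44→6
Rank sum = 5 + 3 + 1 + 3 + 6 = 18

18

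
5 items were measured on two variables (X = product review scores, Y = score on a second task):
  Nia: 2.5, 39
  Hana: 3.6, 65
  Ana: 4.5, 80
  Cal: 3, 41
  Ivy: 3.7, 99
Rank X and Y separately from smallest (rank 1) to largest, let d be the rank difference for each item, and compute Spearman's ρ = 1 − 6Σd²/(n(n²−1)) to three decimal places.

Ranks of variable 1: 1, 3, 5, 2, 4
Ranks of variable 2: 1, 3, 4, 2, 5
d = r₁ − r₂: 0, 0, 1, 0, -1
d²: 0, 0, 1, 0, 1; Σd² = 2
ρ = 1 − 6·2/(5·24) = 1 − 12/120 = 0.900

0.900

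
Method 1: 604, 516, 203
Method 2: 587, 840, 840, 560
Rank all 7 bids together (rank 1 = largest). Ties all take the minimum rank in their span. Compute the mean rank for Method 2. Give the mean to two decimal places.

2.75

Sorted (descending): 840, 840, 604, 587, 560, 516, 203
The 2 values of 840 occupy positions 1–2 → each gets rank 1.
Method 2 values → pooled ranks: 587→4, 840→1, 840→1, 560→5
Mean rank = (4 + 1 + 1 + 5) / 4 = 2.75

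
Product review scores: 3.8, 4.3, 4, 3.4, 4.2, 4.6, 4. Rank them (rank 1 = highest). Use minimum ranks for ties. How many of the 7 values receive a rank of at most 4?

Sorted (descending): 4.6, 4.3, 4.2, 4, 4, 3.8, 3.4
The 2 values of 4 occupy positions 4–5 → each gets rank 4.
Ranks ≤ 4: {1, 2, 3, 4, 4} → 5 values.

5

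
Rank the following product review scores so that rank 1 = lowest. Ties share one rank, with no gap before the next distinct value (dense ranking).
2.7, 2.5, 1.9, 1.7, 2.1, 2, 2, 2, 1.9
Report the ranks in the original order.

Sorted (ascending): 1.7, 1.9, 1.9, 2, 2, 2, 2.1, 2.5, 2.7
The 2 values of 1.9 share dense rank 2.
The 3 values of 2 share dense rank 3.
Remaining distinct values take the next consecutive integers.

6, 5, 2, 1, 4, 3, 3, 3, 2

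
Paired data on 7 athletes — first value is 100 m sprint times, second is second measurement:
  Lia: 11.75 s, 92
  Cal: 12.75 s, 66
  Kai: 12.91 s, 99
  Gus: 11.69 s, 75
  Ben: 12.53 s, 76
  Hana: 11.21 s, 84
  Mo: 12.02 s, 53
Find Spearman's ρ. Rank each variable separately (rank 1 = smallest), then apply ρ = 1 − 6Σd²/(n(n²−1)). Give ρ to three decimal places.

0.071

Ranks of variable 1: 3, 6, 7, 2, 5, 1, 4
Ranks of variable 2: 6, 2, 7, 3, 4, 5, 1
d = r₁ − r₂: -3, 4, 0, -1, 1, -4, 3
d²: 9, 16, 0, 1, 1, 16, 9; Σd² = 52
ρ = 1 − 6·52/(7·48) = 1 − 312/336 = 0.071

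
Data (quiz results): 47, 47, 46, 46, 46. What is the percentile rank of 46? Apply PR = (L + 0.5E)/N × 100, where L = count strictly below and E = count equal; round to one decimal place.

N = 5.
Strictly below 46: 0. Equal to 46: 3.
PR = (0 + 0.5·3)/5 × 100 = 30.0

30.0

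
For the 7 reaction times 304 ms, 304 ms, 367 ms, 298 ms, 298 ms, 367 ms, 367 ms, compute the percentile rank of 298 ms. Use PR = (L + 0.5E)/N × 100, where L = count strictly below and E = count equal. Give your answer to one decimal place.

14.3

N = 7.
Strictly below 298: 0. Equal to 298: 2.
PR = (0 + 0.5·2)/7 × 100 = 14.3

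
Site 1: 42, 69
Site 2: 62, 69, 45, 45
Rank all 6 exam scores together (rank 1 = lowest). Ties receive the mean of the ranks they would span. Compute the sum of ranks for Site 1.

6.5

Sorted (ascending): 42, 45, 45, 62, 69, 69
The 2 values of 45 occupy positions 2–3 → average rank (2+3)/2 = 2.5.
The 2 values of 69 occupy positions 5–6 → average rank (5+6)/2 = 5.5.
Site 1 values → pooled ranks: 42→1, 69→5.5
Rank sum = 1 + 5.5 = 6.5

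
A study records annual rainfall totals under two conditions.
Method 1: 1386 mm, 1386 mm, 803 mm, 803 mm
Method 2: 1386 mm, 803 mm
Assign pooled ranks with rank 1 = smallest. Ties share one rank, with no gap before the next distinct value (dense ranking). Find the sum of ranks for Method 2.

Sorted (ascending): 803, 803, 803, 1386, 1386, 1386
The 3 values of 803 share dense rank 1.
The 3 values of 1386 share dense rank 2.
Method 2 values → pooled ranks: 1386→2, 803→1
Rank sum = 2 + 1 = 3

3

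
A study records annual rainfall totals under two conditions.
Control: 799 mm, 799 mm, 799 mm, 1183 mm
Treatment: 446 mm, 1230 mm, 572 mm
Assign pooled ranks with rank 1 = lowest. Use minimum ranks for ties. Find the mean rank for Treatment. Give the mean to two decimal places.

3.33

Sorted (ascending): 446, 572, 799, 799, 799, 1183, 1230
The 3 values of 799 occupy positions 3–5 → each gets rank 3.
Treatment values → pooled ranks: 446→1, 1230→7, 572→2
Mean rank = (1 + 7 + 2) / 3 = 3.33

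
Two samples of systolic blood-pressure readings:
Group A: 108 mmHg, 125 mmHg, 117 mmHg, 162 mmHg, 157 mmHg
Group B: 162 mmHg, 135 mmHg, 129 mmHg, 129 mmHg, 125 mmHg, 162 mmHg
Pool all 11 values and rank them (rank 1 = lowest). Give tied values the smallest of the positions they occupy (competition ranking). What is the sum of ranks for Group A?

Sorted (ascending): 108, 117, 125, 125, 129, 129, 135, 157, 162, 162, 162
The 2 values of 125 occupy positions 3–4 → each gets rank 3.
The 2 values of 129 occupy positions 5–6 → each gets rank 5.
The 3 values of 162 occupy positions 9–11 → each gets rank 9.
Group A values → pooled ranks: 108→1, 125→3, 117→2, 162→9, 157→8
Rank sum = 1 + 3 + 2 + 9 + 8 = 23

23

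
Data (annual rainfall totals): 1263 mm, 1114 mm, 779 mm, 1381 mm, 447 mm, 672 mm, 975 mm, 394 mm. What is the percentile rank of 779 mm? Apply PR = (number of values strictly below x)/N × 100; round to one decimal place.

N = 8.
Strictly below 779: 3. Equal to 779: 1.
PR = 3/8 × 100 = 37.5

37.5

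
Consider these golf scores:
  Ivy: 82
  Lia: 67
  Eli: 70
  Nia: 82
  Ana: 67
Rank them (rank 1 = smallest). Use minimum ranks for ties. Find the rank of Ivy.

4

Sorted (ascending): 67, 67, 70, 82, 82
The 2 values of 67 occupy positions 1–2 → each gets rank 1.
The 2 values of 82 occupy positions 4–5 → each gets rank 4.
Ivy has value 82 → rank 4.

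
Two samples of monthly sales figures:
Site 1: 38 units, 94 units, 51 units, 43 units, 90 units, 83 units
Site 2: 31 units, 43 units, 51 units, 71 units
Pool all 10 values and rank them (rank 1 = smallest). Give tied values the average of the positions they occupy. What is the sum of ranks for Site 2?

Sorted (ascending): 31, 38, 43, 43, 51, 51, 71, 83, 90, 94
The 2 values of 43 occupy positions 3–4 → average rank (3+4)/2 = 3.5.
The 2 values of 51 occupy positions 5–6 → average rank (5+6)/2 = 5.5.
Site 2 values → pooled ranks: 31→1, 43→3.5, 51→5.5, 71→7
Rank sum = 1 + 3.5 + 5.5 + 7 = 17

17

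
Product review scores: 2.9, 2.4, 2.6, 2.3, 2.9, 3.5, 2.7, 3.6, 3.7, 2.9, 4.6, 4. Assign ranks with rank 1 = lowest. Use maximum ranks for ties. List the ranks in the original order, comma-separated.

Sorted (ascending): 2.3, 2.4, 2.6, 2.7, 2.9, 2.9, 2.9, 3.5, 3.6, 3.7, 4, 4.6
The 3 values of 2.9 occupy positions 5–7 → each gets rank 7.

7, 2, 3, 1, 7, 8, 4, 9, 10, 7, 12, 11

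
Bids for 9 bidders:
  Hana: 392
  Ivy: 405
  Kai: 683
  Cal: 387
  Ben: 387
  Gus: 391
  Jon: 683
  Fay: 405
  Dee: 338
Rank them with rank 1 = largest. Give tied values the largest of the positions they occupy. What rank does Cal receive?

Sorted (descending): 683, 683, 405, 405, 392, 391, 387, 387, 338
The 2 values of 683 occupy positions 1–2 → each gets rank 2.
The 2 values of 405 occupy positions 3–4 → each gets rank 4.
The 2 values of 387 occupy positions 7–8 → each gets rank 8.
Cal has value 387 → rank 8.

8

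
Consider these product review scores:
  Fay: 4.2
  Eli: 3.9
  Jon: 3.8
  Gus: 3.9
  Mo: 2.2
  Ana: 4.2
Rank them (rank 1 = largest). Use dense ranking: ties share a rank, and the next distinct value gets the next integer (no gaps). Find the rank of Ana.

1

Sorted (descending): 4.2, 4.2, 3.9, 3.9, 3.8, 2.2
The 2 values of 4.2 share dense rank 1.
The 2 values of 3.9 share dense rank 2.
Remaining distinct values take the next consecutive integers.
Ana has value 4.2 → rank 1.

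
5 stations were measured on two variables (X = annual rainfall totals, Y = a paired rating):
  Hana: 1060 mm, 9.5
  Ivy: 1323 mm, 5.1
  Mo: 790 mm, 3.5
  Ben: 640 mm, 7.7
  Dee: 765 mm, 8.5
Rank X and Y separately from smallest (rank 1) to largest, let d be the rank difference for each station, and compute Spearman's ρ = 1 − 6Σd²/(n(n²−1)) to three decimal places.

-0.100

Ranks of variable 1: 4, 5, 3, 1, 2
Ranks of variable 2: 5, 2, 1, 3, 4
d = r₁ − r₂: -1, 3, 2, -2, -2
d²: 1, 9, 4, 4, 4; Σd² = 22
ρ = 1 − 6·22/(5·24) = 1 − 132/120 = -0.100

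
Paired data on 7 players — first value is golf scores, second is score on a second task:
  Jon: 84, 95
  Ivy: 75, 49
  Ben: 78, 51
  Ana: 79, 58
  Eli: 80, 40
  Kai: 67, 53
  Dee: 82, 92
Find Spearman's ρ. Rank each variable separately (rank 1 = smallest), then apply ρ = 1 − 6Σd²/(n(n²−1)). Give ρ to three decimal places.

0.536

Ranks of variable 1: 7, 2, 3, 4, 5, 1, 6
Ranks of variable 2: 7, 2, 3, 5, 1, 4, 6
d = r₁ − r₂: 0, 0, 0, -1, 4, -3, 0
d²: 0, 0, 0, 1, 16, 9, 0; Σd² = 26
ρ = 1 − 6·26/(7·48) = 1 − 156/336 = 0.536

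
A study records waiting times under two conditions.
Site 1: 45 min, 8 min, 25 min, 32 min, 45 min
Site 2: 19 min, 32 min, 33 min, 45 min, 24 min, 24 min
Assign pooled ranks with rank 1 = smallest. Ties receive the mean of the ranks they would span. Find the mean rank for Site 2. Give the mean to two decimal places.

Sorted (ascending): 8, 19, 24, 24, 25, 32, 32, 33, 45, 45, 45
The 2 values of 24 occupy positions 3–4 → average rank (3+4)/2 = 3.5.
The 2 values of 32 occupy positions 6–7 → average rank (6+7)/2 = 6.5.
The 3 values of 45 occupy positions 9–11 → average rank 10.
Site 2 values → pooled ranks: 19→2, 32→6.5, 33→8, 45→10, 24→3.5, 24→3.5
Mean rank = (2 + 6.5 + 8 + 10 + 3.5 + 3.5) / 6 = 5.58

5.58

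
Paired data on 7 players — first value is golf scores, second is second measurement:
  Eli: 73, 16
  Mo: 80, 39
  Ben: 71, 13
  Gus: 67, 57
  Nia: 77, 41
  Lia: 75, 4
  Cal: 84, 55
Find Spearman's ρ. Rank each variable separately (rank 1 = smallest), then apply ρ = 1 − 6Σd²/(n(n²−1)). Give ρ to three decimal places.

0.107

Ranks of variable 1: 3, 6, 2, 1, 5, 4, 7
Ranks of variable 2: 3, 4, 2, 7, 5, 1, 6
d = r₁ − r₂: 0, 2, 0, -6, 0, 3, 1
d²: 0, 4, 0, 36, 0, 9, 1; Σd² = 50
ρ = 1 − 6·50/(7·48) = 1 − 300/336 = 0.107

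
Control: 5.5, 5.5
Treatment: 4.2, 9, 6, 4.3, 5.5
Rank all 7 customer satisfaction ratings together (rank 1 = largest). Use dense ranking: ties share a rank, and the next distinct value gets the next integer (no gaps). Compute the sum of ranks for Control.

6

Sorted (descending): 9, 6, 5.5, 5.5, 5.5, 4.3, 4.2
The 3 values of 5.5 share dense rank 3.
Remaining distinct values take the next consecutive integers.
Control values → pooled ranks: 5.5→3, 5.5→3
Rank sum = 3 + 3 = 6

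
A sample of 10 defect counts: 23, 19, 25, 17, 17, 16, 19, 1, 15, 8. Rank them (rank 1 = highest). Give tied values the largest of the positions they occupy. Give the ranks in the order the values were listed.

2, 4, 1, 6, 6, 7, 4, 10, 8, 9

Sorted (descending): 25, 23, 19, 19, 17, 17, 16, 15, 8, 1
The 2 values of 19 occupy positions 3–4 → each gets rank 4.
The 2 values of 17 occupy positions 5–6 → each gets rank 6.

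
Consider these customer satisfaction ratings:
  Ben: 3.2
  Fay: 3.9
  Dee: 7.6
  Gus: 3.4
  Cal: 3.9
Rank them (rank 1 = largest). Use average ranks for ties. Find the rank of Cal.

Sorted (descending): 7.6, 3.9, 3.9, 3.4, 3.2
The 2 values of 3.9 occupy positions 2–3 → average rank (2+3)/2 = 2.5.
Cal has value 3.9 → rank 2.5.

2.5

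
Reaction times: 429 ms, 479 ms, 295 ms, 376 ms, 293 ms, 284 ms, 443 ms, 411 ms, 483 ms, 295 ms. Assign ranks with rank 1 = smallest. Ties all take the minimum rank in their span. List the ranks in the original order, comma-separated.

7, 9, 3, 5, 2, 1, 8, 6, 10, 3

Sorted (ascending): 284, 293, 295, 295, 376, 411, 429, 443, 479, 483
The 2 values of 295 occupy positions 3–4 → each gets rank 3.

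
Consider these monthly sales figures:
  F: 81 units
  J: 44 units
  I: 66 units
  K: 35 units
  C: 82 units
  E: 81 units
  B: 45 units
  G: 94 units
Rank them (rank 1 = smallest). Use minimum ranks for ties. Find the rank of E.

Sorted (ascending): 35, 44, 45, 66, 81, 81, 82, 94
The 2 values of 81 occupy positions 5–6 → each gets rank 5.
E has value 81 units → rank 5.

5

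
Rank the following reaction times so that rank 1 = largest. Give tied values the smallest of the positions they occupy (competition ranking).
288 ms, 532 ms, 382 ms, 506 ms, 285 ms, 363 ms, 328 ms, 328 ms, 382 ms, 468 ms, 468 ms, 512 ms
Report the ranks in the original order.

Sorted (descending): 532, 512, 506, 468, 468, 382, 382, 363, 328, 328, 288, 285
The 2 values of 468 occupy positions 4–5 → each gets rank 4.
The 2 values of 382 occupy positions 6–7 → each gets rank 6.
The 2 values of 328 occupy positions 9–10 → each gets rank 9.

11, 1, 6, 3, 12, 8, 9, 9, 6, 4, 4, 2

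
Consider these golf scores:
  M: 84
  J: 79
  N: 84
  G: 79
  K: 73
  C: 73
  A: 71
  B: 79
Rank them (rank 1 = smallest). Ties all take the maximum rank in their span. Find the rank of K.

Sorted (ascending): 71, 73, 73, 79, 79, 79, 84, 84
The 2 values of 73 occupy positions 2–3 → each gets rank 3.
The 3 values of 79 occupy positions 4–6 → each gets rank 6.
The 2 values of 84 occupy positions 7–8 → each gets rank 8.
K has value 73 → rank 3.

3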